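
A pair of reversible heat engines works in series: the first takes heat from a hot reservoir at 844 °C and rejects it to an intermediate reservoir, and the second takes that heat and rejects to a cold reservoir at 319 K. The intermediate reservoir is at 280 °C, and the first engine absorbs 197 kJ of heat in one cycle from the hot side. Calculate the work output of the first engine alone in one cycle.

W₁ ≈ 99.5 kJ

T_H = 844 °C → 844 + 273.15 = 1117.15 K.
T_m = 280 °C → 280 + 273.15 = 553.15 K.
First-stage efficiency η₁ = 1 − T_m/T_H = 1 − 553.15/1117.15 = 0.5049.
W₁ = η₁·Q_H = 0.5049 × 197 = 99.5 kJ.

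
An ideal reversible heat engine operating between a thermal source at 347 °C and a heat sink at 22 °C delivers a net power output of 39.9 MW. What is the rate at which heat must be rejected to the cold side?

Q̇_C ≈ 36.2 MW

T_H = 347 °C → 347 + 273.15 = 620.15 K.
T_C = 22 °C → 22 + 273.15 = 295.15 K.
The Carnot efficiency is η = 1 − T_C/T_H = 1 − 295.15/620.15 = 0.5241.
Since Q_C/Q_H = T_C/T_H and Q_H = W/η, Q_C = W·T_C/(T_H − T_C) = 39.9 × 295.15/325.00 = 36.2 MW.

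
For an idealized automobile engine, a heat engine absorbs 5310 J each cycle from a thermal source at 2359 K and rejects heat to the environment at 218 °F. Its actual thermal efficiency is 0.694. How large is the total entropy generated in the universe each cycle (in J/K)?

ΔS_univ ≈ 2.06 J/K

T_C = 218 °F → (218 − 32) × 5/9 = 103.33 °C = 376.48 K.
W = η·Q_H = 0.694 × 5310 = 3685 J, so Q_C = Q_H − W = 1625 J.
The hot reservoir loses entropy Q_H/T_H = 5310/2359.00 = 2.251 J/K; the cold reservoir gains Q_C/T_C = 1625/376.48 = 4.316 J/K.
ΔS_univ = −Q_H/T_H + Q_C/T_C = 2.06 J/K (> 0, since η = 0.694 < η_Carnot = 0.840).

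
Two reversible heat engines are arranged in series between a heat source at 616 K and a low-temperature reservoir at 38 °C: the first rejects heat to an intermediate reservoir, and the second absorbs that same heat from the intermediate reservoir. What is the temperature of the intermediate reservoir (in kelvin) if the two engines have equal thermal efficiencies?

T_C = 38 °C → 38 + 273.15 = 311.15 K.
Equal efficiencies require 1 − T_m/T_H = 1 − T_C/T_m, i.e. T_m/T_H = T_C/T_m, so T_m = √(T_H·T_C) = √(616.00 × 311.15) = 437.8 K.

T_m ≈ 437.8 K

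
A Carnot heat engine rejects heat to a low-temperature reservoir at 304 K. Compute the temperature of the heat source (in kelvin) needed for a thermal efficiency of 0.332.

From η = 1 − T_C/T_H, solving for T_H gives T_H = T_C/(1 − η) = 304.00/(1 − 0.332) = 455.1 K.

T_H ≈ 455.1 K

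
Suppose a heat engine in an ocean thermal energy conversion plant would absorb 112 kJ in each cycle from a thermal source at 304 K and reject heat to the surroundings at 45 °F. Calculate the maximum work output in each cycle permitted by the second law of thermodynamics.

W_max ≈ 8.70 kJ

T_C = 45 °F → (45 − 32) × 5/9 = 7.22 °C = 280.37 K.
The second-law ceiling is the Carnot efficiency, η_max = 1 − T_C/T_H = 1 − 280.37/304.00 = 0.0777.
W_max = η_max · Q_H = 0.0777 × 112 = 8.70 kJ.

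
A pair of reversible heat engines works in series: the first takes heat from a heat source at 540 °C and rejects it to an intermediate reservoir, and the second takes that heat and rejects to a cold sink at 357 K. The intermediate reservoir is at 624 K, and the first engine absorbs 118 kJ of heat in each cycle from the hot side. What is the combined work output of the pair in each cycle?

W_total ≈ 66.19 kJ

T_H = 540 °C → 540 + 273.15 = 813.15 K.
Two reversible stages in series are equivalent to a single Carnot engine between T_H and T_C, so η_total = 1 − T_C/T_H = 1 − 357.00/813.15 = 0.5610.
W_total = η_total · Q_H = 0.5610 × 118 = 66.19 kJ.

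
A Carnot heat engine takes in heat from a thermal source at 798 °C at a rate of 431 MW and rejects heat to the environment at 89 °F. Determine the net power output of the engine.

T_H = 798 °C → 798 + 273.15 = 1071.15 K.
T_C = 89 °F → (89 − 32) × 5/9 = 31.67 °C = 304.82 K.
Since the cycle is reversible, η = 1 − T_C/T_H = 1 − 304.82/1071.15 = 0.7154.
W = η·Q_H = 0.7154 × 431 = 308 MW.

Ẇ ≈ 308 MW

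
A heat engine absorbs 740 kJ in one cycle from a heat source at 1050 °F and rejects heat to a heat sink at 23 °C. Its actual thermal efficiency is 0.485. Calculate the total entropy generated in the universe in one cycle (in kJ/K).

T_H = 1050 °F → (1050 − 32) × 5/9 = 565.56 °C = 838.71 K.
T_C = 23 °C → 23 + 273.15 = 296.15 K.
W = η·Q_H = 0.485 × 740 = 358.9 kJ, so Q_C = Q_H − W = 381.1 kJ.
Entropy balance on the reservoirs: −Q_H/T_H = -0.8823 kJ/K, +Q_C/T_C = 1.287 kJ/K.
ΔS_univ = −Q_H/T_H + Q_C/T_C = 0.4045 kJ/K (> 0, since η = 0.485 < η_Carnot = 0.647).

ΔS_univ ≈ 0.4045 kJ/K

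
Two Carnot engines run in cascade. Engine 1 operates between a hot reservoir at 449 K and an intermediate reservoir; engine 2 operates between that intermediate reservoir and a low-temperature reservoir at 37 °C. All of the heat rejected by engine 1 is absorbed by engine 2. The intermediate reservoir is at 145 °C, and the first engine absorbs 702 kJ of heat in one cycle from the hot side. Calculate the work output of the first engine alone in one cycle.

T_C = 37 °C → 37 + 273.15 = 310.15 K.
T_m = 145 °C → 145 + 273.15 = 418.15 K.
First-stage efficiency η₁ = 1 − T_m/T_H = 1 − 418.15/449.00 = 0.0687.
W₁ = η₁·Q_H = 0.0687 × 702 = 48.23 kJ.

W₁ ≈ 48.23 kJ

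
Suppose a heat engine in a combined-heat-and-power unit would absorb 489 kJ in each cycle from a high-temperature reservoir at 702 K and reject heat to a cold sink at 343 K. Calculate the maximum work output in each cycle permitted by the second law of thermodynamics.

W_max ≈ 250 kJ

No engine can exceed the Carnot limit: η_max = 1 − T_C/T_H = 1 − 343.00/702.00 = 0.5114.
W_max = η_max · Q_H = 0.5114 × 489 = 250 kJ.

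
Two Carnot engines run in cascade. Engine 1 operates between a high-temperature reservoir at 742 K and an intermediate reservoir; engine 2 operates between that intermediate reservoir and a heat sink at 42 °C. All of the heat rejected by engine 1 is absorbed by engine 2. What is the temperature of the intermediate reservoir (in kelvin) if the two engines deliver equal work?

T_C = 42 °C → 42 + 273.15 = 315.15 K.
For reversible stages Q_m = Q_H·(T_m/T_H). Setting W₁ = Q_H(1 − T_m/T_H) equal to W₂ = Q_m(1 − T_C/T_m) = Q_H·(T_m − T_C)/T_H gives T_H − T_m = T_m − T_C, so T_m = (T_H + T_C)/2 = (742.00 + 315.15)/2 = 528.6 K.

T_m ≈ 528.6 K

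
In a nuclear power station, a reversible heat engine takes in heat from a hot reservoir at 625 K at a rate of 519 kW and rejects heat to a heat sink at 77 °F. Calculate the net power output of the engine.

T_C = 77 °F → (77 − 32) × 5/9 = 25.00 °C = 298.15 K.
The Carnot efficiency is η = 1 − T_C/T_H = 1 − 298.15/625.00 = 0.5230.
W = η·Q_H = 0.5230 × 519 = 271.4 kW.

Ẇ ≈ 271.4 kW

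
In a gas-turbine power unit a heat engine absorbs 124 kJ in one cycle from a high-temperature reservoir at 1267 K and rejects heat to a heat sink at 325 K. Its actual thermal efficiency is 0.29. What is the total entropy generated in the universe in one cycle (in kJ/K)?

ΔS_univ ≈ 0.173 kJ/K

W = η·Q_H = 0.29 × 124 = 35.96 kJ, so Q_C = Q_H − W = 88.04 kJ.
Reservoir entropy changes: ΔS_H = −Q_H/T_H = −124/1267.00 = -0.09787 kJ/K and ΔS_C = +Q_C/T_C = 88.04/325.00 = 0.2709 kJ/K.
ΔS_univ = −Q_H/T_H + Q_C/T_C = 0.173 kJ/K (> 0, since η = 0.29 < η_Carnot = 0.743).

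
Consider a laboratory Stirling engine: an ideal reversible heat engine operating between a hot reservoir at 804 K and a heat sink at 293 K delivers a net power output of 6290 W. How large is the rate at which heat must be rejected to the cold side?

For a reversible engine, η = 1 − T_C/T_H = 1 − 293.00/804.00 = 0.6356.
Since Q_C/Q_H = T_C/T_H and Q_H = W/η, Q_C = W·T_C/(T_H − T_C) = 6290 × 293.00/511.00 = 3607 W.

Q̇_C ≈ 3607 W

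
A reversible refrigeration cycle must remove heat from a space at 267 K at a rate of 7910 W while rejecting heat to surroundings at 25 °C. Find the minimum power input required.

Ẇ_in ≈ 922.8 W

T_H = 25 °C → 25 + 273.15 = 298.15 K.
For a reversible refrigerator, COP_R = T_C/(T_H − T_C) = 267.00/31.15 = 8.5714.
W = Q_C/COP_R = 7910/8.5714 = 922.8 W.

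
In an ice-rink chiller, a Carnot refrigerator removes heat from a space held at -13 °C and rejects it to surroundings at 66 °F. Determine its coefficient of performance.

T_H = 66 °F → (66 − 32) × 5/9 = 18.89 °C = 292.04 K.
T_C = -13 °C → -13 + 273.15 = 260.15 K.
COP_R = T_C/(T_H − T_C) = 260.15/(292.04 − 260.15) = 8.16.

COP_R ≈ 8.16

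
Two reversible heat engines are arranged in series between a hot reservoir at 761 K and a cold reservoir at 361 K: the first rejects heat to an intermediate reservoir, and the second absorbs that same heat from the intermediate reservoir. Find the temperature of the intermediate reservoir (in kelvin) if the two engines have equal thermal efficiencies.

T_m ≈ 524 K

Equal efficiencies require 1 − T_m/T_H = 1 − T_C/T_m, i.e. T_m/T_H = T_C/T_m, so T_m = √(T_H·T_C) = √(761.00 × 361.00) = 524 K.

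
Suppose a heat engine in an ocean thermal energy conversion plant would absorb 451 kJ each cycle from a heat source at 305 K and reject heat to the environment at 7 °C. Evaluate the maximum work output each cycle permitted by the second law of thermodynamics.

W_max ≈ 36.7 kJ

T_C = 7 °C → 7 + 273.15 = 280.15 K.
The upper bound on efficiency is η_max = 1 − T_C/T_H = 1 − 280.15/305.00 = 0.0815.
W_max = η_max · Q_H = 0.0815 × 451 = 36.7 kJ.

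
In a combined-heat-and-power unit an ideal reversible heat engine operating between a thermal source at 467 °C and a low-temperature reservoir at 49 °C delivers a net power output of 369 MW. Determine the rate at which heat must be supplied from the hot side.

Q̇_H ≈ 653 MW

T_H = 467 °C → 467 + 273.15 = 740.15 K.
T_C = 49 °C → 49 + 273.15 = 322.15 K.
The Carnot efficiency is η = 1 − T_C/T_H = 1 − 322.15/740.15 = 0.5648.
Q_H = W/η = 369/0.5648 = 653 MW.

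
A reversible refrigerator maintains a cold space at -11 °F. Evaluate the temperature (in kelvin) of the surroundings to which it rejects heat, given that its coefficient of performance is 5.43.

T_C = -11 °F → (-11 − 32) × 5/9 = -23.89 °C = 249.26 K.
COP_R = T_C/(T_H − T_C) ⇒ T_H = T_C·(1 + 1/COP_R) = 249.26 × (1 + 1/5.43) = 295 K.

T_H ≈ 295 K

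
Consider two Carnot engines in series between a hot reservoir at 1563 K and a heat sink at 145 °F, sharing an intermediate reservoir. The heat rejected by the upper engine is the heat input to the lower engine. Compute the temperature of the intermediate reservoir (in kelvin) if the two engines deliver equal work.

T_m ≈ 949.5 K

T_C = 145 °F → (145 − 32) × 5/9 = 62.78 °C = 335.93 K.
For reversible stages Q_m = Q_H·(T_m/T_H). Setting W₁ = Q_H(1 − T_m/T_H) equal to W₂ = Q_m(1 − T_C/T_m) = Q_H·(T_m − T_C)/T_H gives T_H − T_m = T_m − T_C, so T_m = (T_H + T_C)/2 = (1563.00 + 335.93)/2 = 949.5 K.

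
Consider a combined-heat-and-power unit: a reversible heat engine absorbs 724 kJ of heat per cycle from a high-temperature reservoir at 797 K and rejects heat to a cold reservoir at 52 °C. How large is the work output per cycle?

W ≈ 428.6 kJ

T_C = 52 °C → 52 + 273.15 = 325.15 K.
The Carnot efficiency is η = 1 − T_C/T_H = 1 − 325.15/797.00 = 0.5920.
W = η·Q_H = 0.5920 × 724 = 428.6 kJ.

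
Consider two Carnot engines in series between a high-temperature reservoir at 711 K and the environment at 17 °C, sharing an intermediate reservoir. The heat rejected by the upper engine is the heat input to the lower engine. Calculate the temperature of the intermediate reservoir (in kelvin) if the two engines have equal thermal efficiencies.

T_m ≈ 454 K

T_C = 17 °C → 17 + 273.15 = 290.15 K.
Equal efficiencies require 1 − T_m/T_H = 1 − T_C/T_m, i.e. T_m/T_H = T_C/T_m, so T_m = √(T_H·T_C) = √(711.00 × 290.15) = 454 K.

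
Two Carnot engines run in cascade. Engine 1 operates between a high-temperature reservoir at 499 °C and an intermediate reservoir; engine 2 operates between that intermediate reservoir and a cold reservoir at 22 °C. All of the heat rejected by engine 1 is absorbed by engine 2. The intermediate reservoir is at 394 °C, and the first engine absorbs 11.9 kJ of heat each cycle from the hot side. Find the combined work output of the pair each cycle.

W_total ≈ 7.35 kJ

T_H = 499 °C → 499 + 273.15 = 772.15 K.
T_C = 22 °C → 22 + 273.15 = 295.15 K.
Two reversible stages in series are equivalent to a single Carnot engine between T_H and T_C, so η_total = 1 − T_C/T_H = 1 − 295.15/772.15 = 0.6178.
W_total = η_total · Q_H = 0.6178 × 11.9 = 7.35 kJ.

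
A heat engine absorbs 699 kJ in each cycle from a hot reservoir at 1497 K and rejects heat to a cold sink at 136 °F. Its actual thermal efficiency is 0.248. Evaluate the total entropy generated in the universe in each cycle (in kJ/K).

T_C = 136 °F → (136 − 32) × 5/9 = 57.78 °C = 330.93 K.
W = η·Q_H = 0.248 × 699 = 173.4 kJ, so Q_C = Q_H − W = 525.6 kJ.
Entropy balance on the reservoirs: −Q_H/T_H = -0.4669 kJ/K, +Q_C/T_C = 1.588 kJ/K.
ΔS_univ = −Q_H/T_H + Q_C/T_C = 1.12 kJ/K (> 0, since η = 0.248 < η_Carnot = 0.779).

ΔS_univ ≈ 1.12 kJ/K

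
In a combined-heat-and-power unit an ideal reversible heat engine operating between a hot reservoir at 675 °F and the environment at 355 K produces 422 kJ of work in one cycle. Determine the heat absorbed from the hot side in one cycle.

T_H = 675 °F → (675 − 32) × 5/9 = 357.22 °C = 630.37 K.
The Carnot efficiency is η = 1 − T_C/T_H = 1 − 355.00/630.37 = 0.4368.
Q_H = W/η = 422/0.4368 = 966 kJ.

Q_H ≈ 966 kJ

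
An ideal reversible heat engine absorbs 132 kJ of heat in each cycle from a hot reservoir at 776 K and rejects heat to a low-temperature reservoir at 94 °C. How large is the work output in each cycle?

T_C = 94 °C → 94 + 273.15 = 367.15 K.
Since the cycle is reversible, η = 1 − T_C/T_H = 1 − 367.15/776.00 = 0.5269.
W = η·Q_H = 0.5269 × 132 = 69.55 kJ.

W ≈ 69.55 kJ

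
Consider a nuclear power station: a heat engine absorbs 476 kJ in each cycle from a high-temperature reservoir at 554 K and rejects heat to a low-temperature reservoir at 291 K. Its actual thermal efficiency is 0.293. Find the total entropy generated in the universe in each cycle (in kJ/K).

W = η·Q_H = 0.293 × 476 = 139.5 kJ, so Q_C = Q_H − W = 336.5 kJ.
The hot reservoir loses entropy Q_H/T_H = 476/554.00 = 0.8592 kJ/K; the cold reservoir gains Q_C/T_C = 336.5/291.00 = 1.156 kJ/K.
ΔS_univ = −Q_H/T_H + Q_C/T_C = 0.297 kJ/K (> 0, since η = 0.293 < η_Carnot = 0.475).

ΔS_univ ≈ 0.297 kJ/K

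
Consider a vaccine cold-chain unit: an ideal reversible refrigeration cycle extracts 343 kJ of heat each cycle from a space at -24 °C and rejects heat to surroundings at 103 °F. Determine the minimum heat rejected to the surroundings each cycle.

Q_H ≈ 430 kJ

T_H = 103 °F → (103 − 32) × 5/9 = 39.44 °C = 312.59 K.
T_C = -24 °C → -24 + 273.15 = 249.15 K.
For a reversible cycle Q_H/Q_C = T_H/T_C, so Q_H = Q_C·T_H/T_C = 343 × 312.59/249.15 = 430 kJ.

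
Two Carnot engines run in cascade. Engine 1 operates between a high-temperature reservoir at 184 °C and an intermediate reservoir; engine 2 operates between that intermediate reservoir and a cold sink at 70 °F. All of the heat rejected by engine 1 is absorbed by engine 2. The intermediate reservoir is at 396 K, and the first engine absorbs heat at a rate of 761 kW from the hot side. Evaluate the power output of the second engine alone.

Ẇ₂ ≈ 169.4 kW

T_H = 184 °C → 184 + 273.15 = 457.15 K.
T_C = 70 °F → (70 − 32) × 5/9 = 21.11 °C = 294.26 K.
Heat entering the second stage: Q_m = Q_H·(T_m/T_H) = 761 × 396.00/457.15 = 659.2 kW.
Second-stage efficiency η₂ = 1 − T_C/T_m = 1 − 294.26/396.00 = 0.2569, so W₂ = η₂·Q_m = 169.4 kW.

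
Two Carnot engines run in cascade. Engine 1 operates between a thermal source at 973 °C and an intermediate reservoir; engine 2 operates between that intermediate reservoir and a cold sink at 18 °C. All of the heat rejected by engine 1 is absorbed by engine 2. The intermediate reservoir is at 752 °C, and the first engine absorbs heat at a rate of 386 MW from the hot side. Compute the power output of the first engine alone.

T_H = 973 °C → 973 + 273.15 = 1246.15 K.
T_C = 18 °C → 18 + 273.15 = 291.15 K.
T_m = 752 °C → 752 + 273.15 = 1025.15 K.
First-stage efficiency η₁ = 1 − T_m/T_H = 1 − 1025.15/1246.15 = 0.1773.
W₁ = η₁·Q_H = 0.1773 × 386 = 68.5 MW.

Ẇ₁ ≈ 68.5 MW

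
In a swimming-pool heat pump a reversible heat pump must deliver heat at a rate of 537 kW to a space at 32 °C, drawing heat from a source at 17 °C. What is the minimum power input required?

T_H = 32 °C → 32 + 273.15 = 305.15 K.
T_C = 17 °C → 17 + 273.15 = 290.15 K.
COP_HP = T_H/(T_H − T_C) = 305.15/15.00 = 20.3433.
W = Q_H/COP_HP = 537/20.3433 = 26.4 kW.

Ẇ_in ≈ 26.4 kW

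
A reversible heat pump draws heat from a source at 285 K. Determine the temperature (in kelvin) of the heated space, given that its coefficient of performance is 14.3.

COP_HP = T_H/(T_H − T_C) ⇒ T_H = T_C·COP_HP/(COP_HP − 1) = 285.00 × 14.3/(14.3 − 1) = 306.4 K.

T_H ≈ 306.4 K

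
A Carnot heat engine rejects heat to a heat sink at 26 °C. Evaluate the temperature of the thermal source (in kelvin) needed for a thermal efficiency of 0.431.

T_C = 26 °C → 26 + 273.15 = 299.15 K.
From η = 1 − T_C/T_H, solving for T_H gives T_H = T_C/(1 − η) = 299.15/(1 − 0.431) = 526 K.

T_H ≈ 526 K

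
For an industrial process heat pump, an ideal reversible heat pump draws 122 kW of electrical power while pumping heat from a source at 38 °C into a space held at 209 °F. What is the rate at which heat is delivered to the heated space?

Q̇_H ≈ 751.2 kW

T_H = 209 °F → (209 − 32) × 5/9 = 98.33 °C = 371.48 K.
T_C = 38 °C → 38 + 273.15 = 311.15 K.
The Carnot heat-pump COP is COP_HP = T_H/(T_H − T_C) = 371.48/60.33 = 6.1572.
Q_H = COP_HP · W = 6.1572 × 122 = 751.2 kW.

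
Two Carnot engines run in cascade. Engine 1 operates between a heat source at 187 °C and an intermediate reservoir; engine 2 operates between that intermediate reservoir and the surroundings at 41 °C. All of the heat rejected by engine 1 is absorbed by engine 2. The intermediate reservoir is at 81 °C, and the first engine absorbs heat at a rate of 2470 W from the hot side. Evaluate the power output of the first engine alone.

Ẇ₁ ≈ 569.0 W

T_H = 187 °C → 187 + 273.15 = 460.15 K.
T_C = 41 °C → 41 + 273.15 = 314.15 K.
T_m = 81 °C → 81 + 273.15 = 354.15 K.
First-stage efficiency η₁ = 1 − T_m/T_H = 1 − 354.15/460.15 = 0.2304.
W₁ = η₁·Q_H = 0.2304 × 2470 = 569.0 W.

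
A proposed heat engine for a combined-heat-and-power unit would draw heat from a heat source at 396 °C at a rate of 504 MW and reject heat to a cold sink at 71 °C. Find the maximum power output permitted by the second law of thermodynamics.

T_H = 396 °C → 396 + 273.15 = 669.15 K.
T_C = 71 °C → 71 + 273.15 = 344.15 K.
The upper bound on efficiency is η_max = 1 − T_C/T_H = 1 − 344.15/669.15 = 0.4857.
W_max = η_max · Q_H = 0.4857 × 504 = 244.8 MW.

Ẇ_max ≈ 244.8 MW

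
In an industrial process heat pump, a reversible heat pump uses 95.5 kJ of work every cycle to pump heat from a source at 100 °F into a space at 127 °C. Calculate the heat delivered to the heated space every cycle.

T_H = 127 °C → 127 + 273.15 = 400.15 K.
T_C = 100 °F → (100 − 32) × 5/9 = 37.78 °C = 310.93 K.
The Carnot heat-pump COP is COP_HP = T_H/(T_H − T_C) = 400.15/89.22 = 4.4849.
Q_H = COP_HP · W = 4.4849 × 95.5 = 428.3 kJ.

Q_H ≈ 428.3 kJ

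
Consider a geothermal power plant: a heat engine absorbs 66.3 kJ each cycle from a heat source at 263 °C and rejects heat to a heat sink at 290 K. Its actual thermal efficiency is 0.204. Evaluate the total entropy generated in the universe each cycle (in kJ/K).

ΔS_univ ≈ 0.0583 kJ/K

T_H = 263 °C → 263 + 273.15 = 536.15 K.
W = η·Q_H = 0.204 × 66.3 = 13.53 kJ, so Q_C = Q_H − W = 52.77 kJ.
The hot reservoir loses entropy Q_H/T_H = 66.3/536.15 = 0.1237 kJ/K; the cold reservoir gains Q_C/T_C = 52.77/290.00 = 0.1820 kJ/K.
ΔS_univ = −Q_H/T_H + Q_C/T_C = 0.0583 kJ/K (> 0, since η = 0.204 < η_Carnot = 0.459).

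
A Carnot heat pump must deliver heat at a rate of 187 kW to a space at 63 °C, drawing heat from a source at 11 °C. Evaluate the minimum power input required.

Ẇ_in ≈ 28.9 kW

T_H = 63 °C → 63 + 273.15 = 336.15 K.
T_C = 11 °C → 11 + 273.15 = 284.15 K.
Reversible heating COP: COP_HP = T_H/(T_H − T_C) = 336.15/52.00 = 6.4644.
W = Q_H/COP_HP = 187/6.4644 = 28.9 kW.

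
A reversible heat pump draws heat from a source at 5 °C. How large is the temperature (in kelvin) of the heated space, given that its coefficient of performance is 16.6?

T_C = 5 °C → 5 + 273.15 = 278.15 K.
COP_HP = T_H/(T_H − T_C) ⇒ T_H = T_C·COP_HP/(COP_HP − 1) = 278.15 × 16.6/(16.6 − 1) = 296 K.

T_H ≈ 296 K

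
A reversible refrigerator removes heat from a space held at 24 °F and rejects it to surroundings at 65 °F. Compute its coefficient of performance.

T_H = 65 °F → (65 − 32) × 5/9 = 18.33 °C = 291.48 K.
T_C = 24 °F → (24 − 32) × 5/9 = -4.44 °C = 268.71 K.
Carnot COP: COP_R = T_C/(T_H − T_C) = 268.71/(291.48 − 268.71) = 11.8.

COP_R ≈ 11.8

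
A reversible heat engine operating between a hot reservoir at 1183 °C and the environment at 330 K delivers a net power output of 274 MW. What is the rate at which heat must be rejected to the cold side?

T_H = 1183 °C → 1183 + 273.15 = 1456.15 K.
For a reversible engine, η = 1 − T_C/T_H = 1 − 330.00/1456.15 = 0.7734.
Since Q_C/Q_H = T_C/T_H and Q_H = W/η, Q_C = W·T_C/(T_H − T_C) = 274 × 330.00/1126.15 = 80.3 MW.

Q̇_C ≈ 80.3 MW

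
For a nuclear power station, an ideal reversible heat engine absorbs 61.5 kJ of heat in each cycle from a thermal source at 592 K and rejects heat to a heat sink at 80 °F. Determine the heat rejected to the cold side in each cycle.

Q_C ≈ 31.15 kJ

T_C = 80 °F → (80 − 32) × 5/9 = 26.67 °C = 299.82 K.
η_rev = 1 − T_C/T_H = 1 − 299.82/592.00 = 0.4936.
For a reversible cycle Q_C/Q_H = T_C/T_H, so Q_C = 61.5 × 299.82/592.00 = 31.15 kJ.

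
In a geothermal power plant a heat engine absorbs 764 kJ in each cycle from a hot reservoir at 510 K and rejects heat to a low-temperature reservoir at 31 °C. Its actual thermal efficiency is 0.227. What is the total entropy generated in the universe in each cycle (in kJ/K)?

ΔS_univ ≈ 0.4437 kJ/K

T_C = 31 °C → 31 + 273.15 = 304.15 K.
W = η·Q_H = 0.227 × 764 = 173.4 kJ, so Q_C = Q_H − W = 590.6 kJ.
The hot reservoir loses entropy Q_H/T_H = 764/510.00 = 1.498 kJ/K; the cold reservoir gains Q_C/T_C = 590.6/304.15 = 1.942 kJ/K.
ΔS_univ = −Q_H/T_H + Q_C/T_C = 0.4437 kJ/K (> 0, since η = 0.227 < η_Carnot = 0.404).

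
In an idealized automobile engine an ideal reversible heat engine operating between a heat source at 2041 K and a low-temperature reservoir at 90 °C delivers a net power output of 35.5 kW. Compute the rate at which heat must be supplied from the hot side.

T_C = 90 °C → 90 + 273.15 = 363.15 K.
η_rev = 1 − T_C/T_H = 1 − 363.15/2041.00 = 0.8221.
Q_H = W/η = 35.5/0.8221 = 43.2 kW.

Q̇_H ≈ 43.2 kW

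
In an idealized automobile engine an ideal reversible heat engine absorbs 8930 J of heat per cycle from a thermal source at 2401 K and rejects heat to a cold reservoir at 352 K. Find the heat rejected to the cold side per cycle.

Q_C ≈ 1310 J

η_rev = 1 − T_C/T_H = 1 − 352.00/2401.00 = 0.8534.
For a reversible cycle Q_C/Q_H = T_C/T_H, so Q_C = 8930 × 352.00/2401.00 = 1310 J.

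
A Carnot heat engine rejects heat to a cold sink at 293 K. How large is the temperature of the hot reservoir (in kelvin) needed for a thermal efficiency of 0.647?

From η = 1 − T_C/T_H, solving for T_H gives T_H = T_C/(1 − η) = 293.00/(1 − 0.647) = 830.0 K.

T_H ≈ 830.0 K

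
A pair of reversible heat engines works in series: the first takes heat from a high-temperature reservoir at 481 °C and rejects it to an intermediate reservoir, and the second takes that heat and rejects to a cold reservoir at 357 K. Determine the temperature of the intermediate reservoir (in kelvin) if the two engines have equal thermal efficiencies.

T_m ≈ 519 K

T_H = 481 °C → 481 + 273.15 = 754.15 K.
Equal efficiencies require 1 − T_m/T_H = 1 − T_C/T_m, i.e. T_m/T_H = T_C/T_m, so T_m = √(T_H·T_C) = √(754.15 × 357.00) = 519 K.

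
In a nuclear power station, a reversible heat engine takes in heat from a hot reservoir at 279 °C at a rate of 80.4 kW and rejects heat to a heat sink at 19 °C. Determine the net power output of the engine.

Ẇ ≈ 37.9 kW

T_H = 279 °C → 279 + 273.15 = 552.15 K.
T_C = 19 °C → 19 + 273.15 = 292.15 K.
Since the cycle is reversible, η = 1 − T_C/T_H = 1 − 292.15/552.15 = 0.4709.
W = η·Q_H = 0.4709 × 80.4 = 37.9 kW.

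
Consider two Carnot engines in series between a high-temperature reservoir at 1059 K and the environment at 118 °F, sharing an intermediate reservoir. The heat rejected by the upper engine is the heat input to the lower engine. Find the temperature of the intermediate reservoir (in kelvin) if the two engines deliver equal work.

T_C = 118 °F → (118 − 32) × 5/9 = 47.78 °C = 320.93 K.
For reversible stages Q_m = Q_H·(T_m/T_H). Setting W₁ = Q_H(1 − T_m/T_H) equal to W₂ = Q_m(1 − T_C/T_m) = Q_H·(T_m − T_C)/T_H gives T_H − T_m = T_m − T_C, so T_m = (T_H + T_C)/2 = (1059.00 + 320.93)/2 = 690.0 K.

T_m ≈ 690.0 K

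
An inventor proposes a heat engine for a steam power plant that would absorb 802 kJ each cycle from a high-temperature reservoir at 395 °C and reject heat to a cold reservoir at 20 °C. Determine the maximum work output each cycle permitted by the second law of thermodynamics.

W_max ≈ 450 kJ

T_H = 395 °C → 395 + 273.15 = 668.15 K.
T_C = 20 °C → 20 + 273.15 = 293.15 K.
No engine can exceed the Carnot limit: η_max = 1 − T_C/T_H = 1 − 293.15/668.15 = 0.5613.
W_max = η_max · Q_H = 0.5613 × 802 = 450 kJ.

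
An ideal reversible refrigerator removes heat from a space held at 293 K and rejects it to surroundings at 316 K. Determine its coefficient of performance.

The reversible coefficient of performance is COP_R = T_C/(T_H − T_C) = 293.00/(316.00 − 293.00) = 12.7.

COP_R ≈ 12.7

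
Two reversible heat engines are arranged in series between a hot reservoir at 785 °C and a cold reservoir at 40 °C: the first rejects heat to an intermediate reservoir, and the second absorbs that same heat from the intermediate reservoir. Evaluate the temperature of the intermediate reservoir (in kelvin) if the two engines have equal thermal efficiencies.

T_m ≈ 576 K

T_H = 785 °C → 785 + 273.15 = 1058.15 K.
T_C = 40 °C → 40 + 273.15 = 313.15 K.
Equal efficiencies require 1 − T_m/T_H = 1 − T_C/T_m, i.e. T_m/T_H = T_C/T_m, so T_m = √(T_H·T_C) = √(1058.15 × 313.15) = 576 K.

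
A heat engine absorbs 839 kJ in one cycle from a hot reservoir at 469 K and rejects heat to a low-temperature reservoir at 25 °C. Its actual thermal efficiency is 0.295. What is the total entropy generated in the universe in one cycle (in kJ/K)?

T_C = 25 °C → 25 + 273.15 = 298.15 K.
W = η·Q_H = 0.295 × 839 = 247.5 kJ, so Q_C = Q_H − W = 591.5 kJ.
Reservoir entropy changes: ΔS_H = −Q_H/T_H = −839/469.00 = -1.789 kJ/K and ΔS_C = +Q_C/T_C = 591.5/298.15 = 1.984 kJ/K.
ΔS_univ = −Q_H/T_H + Q_C/T_C = 0.195 kJ/K (> 0, since η = 0.295 < η_Carnot = 0.364).

ΔS_univ ≈ 0.195 kJ/K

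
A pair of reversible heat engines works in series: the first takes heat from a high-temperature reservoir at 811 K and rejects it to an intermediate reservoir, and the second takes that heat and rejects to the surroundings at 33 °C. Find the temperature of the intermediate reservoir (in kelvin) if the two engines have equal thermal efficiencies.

T_C = 33 °C → 33 + 273.15 = 306.15 K.
Equal efficiencies require 1 − T_m/T_H = 1 − T_C/T_m, i.e. T_m/T_H = T_C/T_m, so T_m = √(T_H·T_C) = √(811.00 × 306.15) = 498.3 K.

T_m ≈ 498.3 K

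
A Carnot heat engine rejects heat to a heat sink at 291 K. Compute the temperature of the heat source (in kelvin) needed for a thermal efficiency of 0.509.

From η = 1 − T_C/T_H, solving for T_H gives T_H = T_C/(1 − η) = 291.00/(1 − 0.509) = 593 K.

T_H ≈ 593 K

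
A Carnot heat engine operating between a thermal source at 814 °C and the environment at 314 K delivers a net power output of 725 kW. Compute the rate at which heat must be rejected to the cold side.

T_H = 814 °C → 814 + 273.15 = 1087.15 K.
For a reversible engine, η = 1 − T_C/T_H = 1 − 314.00/1087.15 = 0.7112.
Since Q_C/Q_H = T_C/T_H and Q_H = W/η, Q_C = W·T_C/(T_H − T_C) = 725 × 314.00/773.15 = 294 kW.

Q̇_C ≈ 294 kW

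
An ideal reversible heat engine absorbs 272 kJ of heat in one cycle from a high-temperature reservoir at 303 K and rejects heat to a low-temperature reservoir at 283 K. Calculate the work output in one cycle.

W ≈ 18.0 kJ

η_rev = 1 − T_C/T_H = 1 − 283.00/303.00 = 0.0660.
W = η·Q_H = 0.0660 × 272 = 18.0 kJ.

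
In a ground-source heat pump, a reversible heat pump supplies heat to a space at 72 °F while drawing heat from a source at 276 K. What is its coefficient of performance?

COP_HP ≈ 15.2

T_H = 72 °F → (72 − 32) × 5/9 = 22.22 °C = 295.37 K.
For a reversible heat pump, COP_HP = T_H/(T_H − T_C) = 295.37/(295.37 − 276.00) = 15.2.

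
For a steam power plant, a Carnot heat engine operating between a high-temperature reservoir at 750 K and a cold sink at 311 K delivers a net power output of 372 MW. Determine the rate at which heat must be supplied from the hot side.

For a reversible engine, η = 1 − T_C/T_H = 1 − 311.00/750.00 = 0.5853.
Q_H = W/η = 372/0.5853 = 636 MW.

Q̇_H ≈ 636 MW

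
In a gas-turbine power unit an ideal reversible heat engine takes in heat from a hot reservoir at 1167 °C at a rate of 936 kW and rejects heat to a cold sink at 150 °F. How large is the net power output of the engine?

T_H = 1167 °C → 1167 + 273.15 = 1440.15 K.
T_C = 150 °F → (150 − 32) × 5/9 = 65.56 °C = 338.71 K.
η_rev = 1 − T_C/T_H = 1 − 338.71/1440.15 = 0.7648.
W = η·Q_H = 0.7648 × 936 = 716 kW.

Ẇ ≈ 716 kW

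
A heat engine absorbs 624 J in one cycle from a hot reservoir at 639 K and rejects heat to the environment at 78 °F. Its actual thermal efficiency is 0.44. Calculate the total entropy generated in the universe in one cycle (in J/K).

ΔS_univ ≈ 0.193 J/K

T_C = 78 °F → (78 − 32) × 5/9 = 25.56 °C = 298.71 K.
W = η·Q_H = 0.44 × 624 = 274.6 J, so Q_C = Q_H − W = 349.4 J.
Reservoir entropy changes: ΔS_H = −Q_H/T_H = −624/639.00 = -0.9765 J/K and ΔS_C = +Q_C/T_C = 349.4/298.71 = 1.170 J/K.
ΔS_univ = −Q_H/T_H + Q_C/T_C = 0.193 J/K (> 0, since η = 0.44 < η_Carnot = 0.533).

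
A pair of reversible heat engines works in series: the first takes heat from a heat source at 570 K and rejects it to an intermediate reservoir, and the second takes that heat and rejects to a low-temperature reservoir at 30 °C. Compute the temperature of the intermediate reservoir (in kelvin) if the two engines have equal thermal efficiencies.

T_C = 30 °C → 30 + 273.15 = 303.15 K.
Equal efficiencies require 1 − T_m/T_H = 1 − T_C/T_m, i.e. T_m/T_H = T_C/T_m, so T_m = √(T_H·T_C) = √(570.00 × 303.15) = 415.7 K.

T_m ≈ 415.7 K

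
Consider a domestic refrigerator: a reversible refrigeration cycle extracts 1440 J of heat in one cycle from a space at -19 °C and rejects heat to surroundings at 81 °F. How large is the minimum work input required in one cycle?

W_in ≈ 262 J

T_H = 81 °F → (81 − 32) × 5/9 = 27.22 °C = 300.37 K.
T_C = -19 °C → -19 + 273.15 = 254.15 K.
The reversible coefficient of performance is COP_R = T_C/(T_H − T_C) = 254.15/46.22 = 5.4984.
W = Q_C/COP_R = 1440/5.4984 = 262 J.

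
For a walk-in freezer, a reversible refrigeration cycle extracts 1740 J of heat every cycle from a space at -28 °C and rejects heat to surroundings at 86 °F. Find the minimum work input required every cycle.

T_H = 86 °F → (86 − 32) × 5/9 = 30.00 °C = 303.15 K.
T_C = -28 °C → -28 + 273.15 = 245.15 K.
Carnot COP: COP_R = T_C/(T_H − T_C) = 245.15/58.00 = 4.2267.
W = Q_C/COP_R = 1740/4.2267 = 412 J.

W_in ≈ 412 J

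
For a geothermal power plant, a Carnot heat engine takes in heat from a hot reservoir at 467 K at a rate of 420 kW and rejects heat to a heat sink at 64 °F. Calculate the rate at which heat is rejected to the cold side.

Q̇_C ≈ 261.6 kW

T_C = 64 °F → (64 − 32) × 5/9 = 17.78 °C = 290.93 K.
The Carnot efficiency is η = 1 − T_C/T_H = 1 − 290.93/467.00 = 0.3770.
For a reversible cycle Q_C/Q_H = T_C/T_H, so Q_C = 420 × 290.93/467.00 = 261.6 kW.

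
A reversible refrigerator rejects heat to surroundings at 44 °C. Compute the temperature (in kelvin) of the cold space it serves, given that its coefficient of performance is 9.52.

T_H = 44 °C → 44 + 273.15 = 317.15 K.
COP_R = T_C/(T_H − T_C) ⇒ T_C = T_H·COP_R/(1 + COP_R) = 317.15 × 9.52/(1 + 9.52) = 287 K.

T_C ≈ 287 K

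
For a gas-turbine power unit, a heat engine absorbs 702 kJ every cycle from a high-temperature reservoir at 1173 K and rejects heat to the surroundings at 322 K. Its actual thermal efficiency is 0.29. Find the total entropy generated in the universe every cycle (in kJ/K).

W = η·Q_H = 0.29 × 702 = 203.6 kJ, so Q_C = Q_H − W = 498.4 kJ.
Entropy balance on the reservoirs: −Q_H/T_H = -0.5985 kJ/K, +Q_C/T_C = 1.548 kJ/K.
ΔS_univ = −Q_H/T_H + Q_C/T_C = 0.949 kJ/K (> 0, since η = 0.29 < η_Carnot = 0.725).

ΔS_univ ≈ 0.949 kJ/K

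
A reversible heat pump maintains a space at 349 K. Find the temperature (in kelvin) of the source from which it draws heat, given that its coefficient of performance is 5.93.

T_C ≈ 290 K

COP_HP = T_H/(T_H − T_C) ⇒ T_C = T_H·(COP_HP − 1)/COP_HP = 349.00 × (5.93 − 1)/5.93 = 290 K.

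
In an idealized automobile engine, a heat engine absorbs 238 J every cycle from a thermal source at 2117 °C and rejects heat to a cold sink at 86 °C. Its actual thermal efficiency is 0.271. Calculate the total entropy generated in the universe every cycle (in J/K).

ΔS_univ ≈ 0.3835 J/K

T_H = 2117 °C → 2117 + 273.15 = 2390.15 K.
T_C = 86 °C → 86 + 273.15 = 359.15 K.
W = η·Q_H = 0.271 × 238 = 64.50 J, so Q_C = Q_H − W = 173.5 J.
Reservoir entropy changes: ΔS_H = −Q_H/T_H = −238/2390.15 = -0.09958 J/K and ΔS_C = +Q_C/T_C = 173.5/359.15 = 0.4831 J/K.
ΔS_univ = −Q_H/T_H + Q_C/T_C = 0.3835 J/K (> 0, since η = 0.271 < η_Carnot = 0.850).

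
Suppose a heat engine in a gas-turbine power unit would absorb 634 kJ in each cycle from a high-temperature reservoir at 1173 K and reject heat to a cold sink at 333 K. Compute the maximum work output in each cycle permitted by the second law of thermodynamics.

W_max ≈ 454 kJ

The upper bound on efficiency is η_max = 1 − T_C/T_H = 1 − 333.00/1173.00 = 0.7161.
W_max = η_max · Q_H = 0.7161 × 634 = 454 kJ.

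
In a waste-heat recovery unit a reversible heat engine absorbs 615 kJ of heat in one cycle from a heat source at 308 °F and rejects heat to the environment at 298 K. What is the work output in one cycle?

W ≈ 185 kJ

T_H = 308 °F → (308 − 32) × 5/9 = 153.33 °C = 426.48 K.
For a reversible engine, η = 1 − T_C/T_H = 1 − 298.00/426.48 = 0.3013.
W = η·Q_H = 0.3013 × 615 = 185 kJ.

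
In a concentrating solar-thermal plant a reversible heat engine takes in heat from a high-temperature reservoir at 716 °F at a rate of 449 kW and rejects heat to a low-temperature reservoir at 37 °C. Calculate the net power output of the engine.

Ẇ ≈ 235.8 kW

T_H = 716 °F → (716 − 32) × 5/9 = 380.00 °C = 653.15 K.
T_C = 37 °C → 37 + 273.15 = 310.15 K.
Since the cycle is reversible, η = 1 − T_C/T_H = 1 − 310.15/653.15 = 0.5251.
W = η·Q_H = 0.5251 × 449 = 235.8 kW.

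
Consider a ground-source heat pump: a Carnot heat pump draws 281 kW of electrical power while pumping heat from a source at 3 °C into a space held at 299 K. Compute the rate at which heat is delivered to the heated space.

T_C = 3 °C → 3 + 273.15 = 276.15 K.
For a reversible heat pump, COP_HP = T_H/(T_H − T_C) = 299.00/22.85 = 13.0853.
Q_H = COP_HP · W = 13.0853 × 281 = 3680 kW.

Q̇_H ≈ 3680 kW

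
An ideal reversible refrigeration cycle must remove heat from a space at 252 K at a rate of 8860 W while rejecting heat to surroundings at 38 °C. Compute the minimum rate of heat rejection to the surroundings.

Q̇_H ≈ 10900 W

T_H = 38 °C → 38 + 273.15 = 311.15 K.
For a reversible cycle Q_H/Q_C = T_H/T_C, so Q_H = Q_C·T_H/T_C = 8860 × 311.15/252.00 = 10900 W.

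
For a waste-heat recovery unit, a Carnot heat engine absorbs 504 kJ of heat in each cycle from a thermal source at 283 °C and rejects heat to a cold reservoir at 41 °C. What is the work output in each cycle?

T_H = 283 °C → 283 + 273.15 = 556.15 K.
T_C = 41 °C → 41 + 273.15 = 314.15 K.
Carnot efficiency: η = 1 − T_C/T_H = 1 − 314.15/556.15 = 0.4351.
W = η·Q_H = 0.4351 × 504 = 219 kJ.

W ≈ 219 kJ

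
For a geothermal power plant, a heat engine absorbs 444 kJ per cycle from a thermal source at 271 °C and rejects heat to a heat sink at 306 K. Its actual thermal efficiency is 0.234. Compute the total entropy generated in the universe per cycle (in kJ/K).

ΔS_univ ≈ 0.2955 kJ/K

T_H = 271 °C → 271 + 273.15 = 544.15 K.
W = η·Q_H = 0.234 × 444 = 103.9 kJ, so Q_C = Q_H − W = 340.1 kJ.
The hot reservoir loses entropy Q_H/T_H = 444/544.15 = 0.8160 kJ/K; the cold reservoir gains Q_C/T_C = 340.1/306.00 = 1.111 kJ/K.
ΔS_univ = −Q_H/T_H + Q_C/T_C = 0.2955 kJ/K (> 0, since η = 0.234 < η_Carnot = 0.438).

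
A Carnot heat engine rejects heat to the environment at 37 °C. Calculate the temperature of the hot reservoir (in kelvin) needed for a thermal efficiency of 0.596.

T_H ≈ 768 K

T_C = 37 °C → 37 + 273.15 = 310.15 K.
From η = 1 − T_C/T_H, solving for T_H gives T_H = T_C/(1 − η) = 310.15/(1 − 0.596) = 768 K.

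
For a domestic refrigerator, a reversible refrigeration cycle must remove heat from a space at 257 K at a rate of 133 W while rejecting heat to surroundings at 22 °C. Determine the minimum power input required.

T_H = 22 °C → 22 + 273.15 = 295.15 K.
COP_R = T_C/(T_H − T_C) = 257.00/38.15 = 6.7366.
W = Q_C/COP_R = 133/6.7366 = 19.74 W.

Ẇ_in ≈ 19.74 W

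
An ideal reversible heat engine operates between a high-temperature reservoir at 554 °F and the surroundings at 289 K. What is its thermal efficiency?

η ≈ 0.487

T_H = 554 °F → (554 − 32) × 5/9 = 290.00 °C = 563.15 K.
Carnot efficiency: η = 1 − T_C/T_H = 1 − 289.00/563.15 = 0.487.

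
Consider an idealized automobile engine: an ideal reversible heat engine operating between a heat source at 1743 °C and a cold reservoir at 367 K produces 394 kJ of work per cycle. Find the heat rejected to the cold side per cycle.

T_H = 1743 °C → 1743 + 273.15 = 2016.15 K.
The Carnot efficiency is η = 1 − T_C/T_H = 1 − 367.00/2016.15 = 0.8180.
Since Q_C/Q_H = T_C/T_H and Q_H = W/η, Q_C = W·T_C/(T_H − T_C) = 394 × 367.00/1649.15 = 87.7 kJ.

Q_C ≈ 87.7 kJ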